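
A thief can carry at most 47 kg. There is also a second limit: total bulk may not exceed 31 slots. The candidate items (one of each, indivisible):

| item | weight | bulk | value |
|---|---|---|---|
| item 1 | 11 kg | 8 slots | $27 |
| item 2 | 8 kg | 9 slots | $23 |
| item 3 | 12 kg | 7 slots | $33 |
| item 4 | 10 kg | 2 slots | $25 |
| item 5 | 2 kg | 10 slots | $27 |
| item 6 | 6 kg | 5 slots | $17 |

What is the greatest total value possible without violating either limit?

Feasible sets respecting both limits:
- item 1+item 2+item 3+item 4+item 6: weight 47, bulk 31, value 125
- item 1+item 3+item 4+item 5: weight 35, bulk 27, value 112
- item 1+item 2+item 3+item 4: weight 41, bulk 26, value 108
- item 2+item 3+item 4+item 5: weight 32, bulk 28, value 108
Best: $125.

$125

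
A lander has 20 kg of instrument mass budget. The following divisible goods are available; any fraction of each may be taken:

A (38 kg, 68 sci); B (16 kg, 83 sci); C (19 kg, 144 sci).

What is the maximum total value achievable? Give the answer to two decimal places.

149.19

Take in order of value per unit:
- C (144/19 per unit): all 19 → value 144, running total 144.00
- B (83/16 per unit): 1 of 16 → value 1×83/16 = 5.1875, running total 149.19
Total 149.19.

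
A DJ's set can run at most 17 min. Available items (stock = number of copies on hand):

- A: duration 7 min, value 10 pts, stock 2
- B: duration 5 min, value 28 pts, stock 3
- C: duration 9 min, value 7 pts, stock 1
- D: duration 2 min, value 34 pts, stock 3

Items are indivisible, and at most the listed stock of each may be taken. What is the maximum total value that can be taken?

Top feasible selections:
- 2×B + 3×D: duration 16, value 158
- 1×B + 3×D: duration 11, value 130
- 2×B + 2×D: duration 14, value 124
- 3×B + 1×D: duration 17, value 118
Best: 158 pts.

158 pts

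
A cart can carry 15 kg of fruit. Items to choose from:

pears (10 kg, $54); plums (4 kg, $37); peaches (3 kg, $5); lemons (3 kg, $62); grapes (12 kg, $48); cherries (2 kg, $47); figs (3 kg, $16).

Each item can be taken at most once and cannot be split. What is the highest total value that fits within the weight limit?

$167

Check high-value combinations within 15 kg:
- plums+peaches+lemons+cherries+figs: weight 4+3+3+2+3=15, value 37+5+62+47+16=167
- pears+lemons+cherries: weight 10+3+2=15, value 54+62+47=163
- plums+lemons+cherries+figs: weight 4+3+2+3=12, value 37+62+47+16=162
- plums+peaches+lemons+cherries: weight 4+3+3+2=12, value 37+5+62+47=151
Best: $167.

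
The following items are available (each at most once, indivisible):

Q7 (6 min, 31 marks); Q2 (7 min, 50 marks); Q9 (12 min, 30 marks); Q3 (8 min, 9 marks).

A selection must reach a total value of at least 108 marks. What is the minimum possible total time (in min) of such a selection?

25

Subsets with value ≥ 108, sorted by total time:
- Q7+Q2+Q9: time 25, value 111
- Q7+Q2+Q9+Q3: time 33, value 120
Minimum time: 25 min.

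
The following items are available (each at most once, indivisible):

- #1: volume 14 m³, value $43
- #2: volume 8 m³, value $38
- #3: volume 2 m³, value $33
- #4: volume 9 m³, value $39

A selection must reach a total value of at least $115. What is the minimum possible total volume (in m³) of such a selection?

Subsets with value ≥ 115, sorted by total volume:
- #1+#3+#4: volume 25, value 115
- #1+#2+#4: volume 31, value 120
- #1+#2+#3+#4: volume 33, value 153
Minimum volume: 25 m³.

25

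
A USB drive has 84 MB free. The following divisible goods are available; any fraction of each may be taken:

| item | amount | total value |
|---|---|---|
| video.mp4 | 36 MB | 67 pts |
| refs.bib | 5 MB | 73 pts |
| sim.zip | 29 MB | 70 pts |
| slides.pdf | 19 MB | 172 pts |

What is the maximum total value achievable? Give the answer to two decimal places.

Take in order of value per unit:
- refs.bib (73/5 per unit): all 5 → value 73, running total 73.00
- slides.pdf (172/19 per unit): all 19 → value 172, running total 245.00
- sim.zip (70/29 per unit): all 29 → value 70, running total 315.00
- video.mp4 (67/36 per unit): 31 of 36 → value 31×67/36 = 57.6944, running total 372.69
Total 372.69.

372.69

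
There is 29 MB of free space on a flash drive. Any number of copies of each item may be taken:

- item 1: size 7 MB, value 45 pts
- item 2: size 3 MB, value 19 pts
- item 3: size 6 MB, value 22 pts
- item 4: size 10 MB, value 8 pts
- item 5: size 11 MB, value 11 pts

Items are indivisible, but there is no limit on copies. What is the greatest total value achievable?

Best value-per-unit is item 1 at 45/7; filling with it alone gives 4×45 = 180.
Optimal mix: 2×item 1 + 5×item 2 → size 29, value 185.

185 pts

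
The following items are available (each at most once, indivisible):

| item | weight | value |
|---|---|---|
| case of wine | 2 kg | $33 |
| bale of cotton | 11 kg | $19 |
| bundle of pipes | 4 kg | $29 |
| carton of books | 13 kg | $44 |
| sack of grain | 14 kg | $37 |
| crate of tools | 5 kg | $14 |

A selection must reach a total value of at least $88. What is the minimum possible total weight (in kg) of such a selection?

Subsets with value ≥ 88, sorted by total weight:
- case of wine+bundle of pipes+carton of books: weight 19, value 106
- case of wine+bundle of pipes+sack of grain: weight 20, value 99
- case of wine+carton of books+crate of tools: weight 20, value 91
Minimum weight: 19 kg.

19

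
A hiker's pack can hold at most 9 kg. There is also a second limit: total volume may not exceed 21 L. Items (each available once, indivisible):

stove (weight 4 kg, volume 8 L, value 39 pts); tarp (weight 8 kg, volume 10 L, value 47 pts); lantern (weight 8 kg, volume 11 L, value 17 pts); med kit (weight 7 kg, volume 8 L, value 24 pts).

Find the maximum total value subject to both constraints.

47 pts

Feasible sets respecting both limits:
- tarp: weight 8, volume 10, value 47
- stove: weight 4, volume 8, value 39
- med kit: weight 7, volume 8, value 24
Best: 47 pts.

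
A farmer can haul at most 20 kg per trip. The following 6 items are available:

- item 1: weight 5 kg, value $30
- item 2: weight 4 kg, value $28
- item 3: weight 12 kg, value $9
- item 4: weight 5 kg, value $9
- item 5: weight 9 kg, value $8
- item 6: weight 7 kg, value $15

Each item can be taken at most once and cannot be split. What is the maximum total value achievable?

$73

This is a 0/1 knapsack; check combinations near the capacity.
- item 1+item 2+item 6: weight 5+4+7=16, value 30+28+15=73
- item 1+item 2+item 4: weight 5+4+5=14, value 30+28+9=67
- item 1+item 2+item 5: weight 5+4+9=18, value 30+28+8=66
- item 1+item 2: weight 5+4=9, value 30+28=58
- item 1+item 4+item 6: weight 5+5+7=17, value 30+9+15=54
Best: $73.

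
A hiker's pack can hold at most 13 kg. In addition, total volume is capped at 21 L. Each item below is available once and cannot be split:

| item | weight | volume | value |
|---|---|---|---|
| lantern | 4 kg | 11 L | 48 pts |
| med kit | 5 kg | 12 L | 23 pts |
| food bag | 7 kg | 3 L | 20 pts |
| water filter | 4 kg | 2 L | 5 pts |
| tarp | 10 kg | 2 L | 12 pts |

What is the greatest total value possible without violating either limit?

Feasible sets respecting both limits:
- lantern+food bag: weight 11, volume 14, value 68
- lantern+water filter: weight 8, volume 13, value 53
- lantern: weight 4, volume 11, value 48
- med kit+food bag: weight 12, volume 15, value 43
Best: 68 pts.

68 pts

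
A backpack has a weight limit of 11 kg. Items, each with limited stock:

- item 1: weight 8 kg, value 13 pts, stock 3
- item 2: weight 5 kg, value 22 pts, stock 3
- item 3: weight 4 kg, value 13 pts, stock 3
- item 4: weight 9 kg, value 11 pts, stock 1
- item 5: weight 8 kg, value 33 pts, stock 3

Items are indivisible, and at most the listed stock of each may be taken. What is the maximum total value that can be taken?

44 pts

Best selections within weight 11 and stock limits:
- 2×item 2: weight 10, value 44
- 1×item 2 + 1×item 3: weight 9, value 35
- 1×item 5: weight 8, value 33
- 2×item 3: weight 8, value 26
Best: 44 pts.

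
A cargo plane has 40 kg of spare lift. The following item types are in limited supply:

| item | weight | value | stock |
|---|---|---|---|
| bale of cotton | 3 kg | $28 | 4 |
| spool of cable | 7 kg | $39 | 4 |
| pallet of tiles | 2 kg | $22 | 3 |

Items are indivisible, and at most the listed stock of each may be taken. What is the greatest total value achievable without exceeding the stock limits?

$295

Best selections within weight 40 and stock limits:
- 4×bale of cotton + 3×spool of cable + 3×pallet of tiles: weight 39, value 295
- 2×bale of cotton + 4×spool of cable + 3×pallet of tiles: weight 40, value 278
- 4×bale of cotton + 3×spool of cable + 2×pallet of tiles: weight 37, value 273
- 4×bale of cotton + 4×spool of cable: weight 40, value 268
Best: $295.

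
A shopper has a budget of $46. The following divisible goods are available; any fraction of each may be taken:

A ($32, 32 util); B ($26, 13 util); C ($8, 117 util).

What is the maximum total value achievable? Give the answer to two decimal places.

152.00

Take in order of value per unit:
- C (117/8 per unit): all 8 → value 117, running total 117.00
- A (32/32 per unit): all 32 → value 32, running total 149.00
- B (13/26 per unit): 6 of 26 → value 6×13/26 = 3.0000, running total 152.00
Total 152.00.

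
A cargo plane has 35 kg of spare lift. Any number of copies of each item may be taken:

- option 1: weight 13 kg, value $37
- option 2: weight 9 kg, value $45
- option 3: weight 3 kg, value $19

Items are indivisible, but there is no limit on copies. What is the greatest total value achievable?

$209

Best value-per-unit is option 3 at 19/3, and filling with it alone uses weight 11×3=33. No mix of the others beats 11×19 = 209.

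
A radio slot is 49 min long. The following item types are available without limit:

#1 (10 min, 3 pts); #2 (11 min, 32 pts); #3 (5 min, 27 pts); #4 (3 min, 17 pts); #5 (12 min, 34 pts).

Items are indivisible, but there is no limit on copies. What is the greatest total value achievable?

275 pts

Best value-per-unit is #4 at 17/3; filling with it alone gives 16×17 = 272.
Optimal mix: 2×#3 + 13×#4 → duration 49, value 275.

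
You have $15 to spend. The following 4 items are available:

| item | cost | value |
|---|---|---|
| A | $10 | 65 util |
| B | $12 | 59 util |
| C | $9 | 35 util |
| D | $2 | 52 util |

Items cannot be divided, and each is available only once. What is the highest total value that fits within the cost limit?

117 util

Check high-value combinations within $15:
- A+D: cost 10+2=12, value 65+52=117
- B+D: cost 12+2=14, value 59+52=111
- C+D: cost 9+2=11, value 35+52=87
- A: cost 10, value 65
Best: 117 util.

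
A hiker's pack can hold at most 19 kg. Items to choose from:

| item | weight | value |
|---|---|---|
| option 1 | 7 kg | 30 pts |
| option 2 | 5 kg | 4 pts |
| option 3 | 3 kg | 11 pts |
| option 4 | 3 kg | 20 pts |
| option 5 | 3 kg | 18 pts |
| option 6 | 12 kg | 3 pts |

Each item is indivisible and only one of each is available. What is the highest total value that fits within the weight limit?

79 pts

Check high-value combinations within 19 kg:
- option 1+option 3+option 4+option 5: weight 7+3+3+3=16, value 30+11+20+18=79
- option 1+option 2+option 4+option 5: weight 7+5+3+3=18, value 30+4+20+18=72
- option 1+option 4+option 5: weight 7+3+3=13, value 30+20+18=68
- option 1+option 2+option 3+option 4: weight 7+5+3+3=18, value 30+4+11+20=65
- option 1+option 2+option 3+option 5: weight 7+5+3+3=18, value 30+4+11+18=63
Best: 79 pts.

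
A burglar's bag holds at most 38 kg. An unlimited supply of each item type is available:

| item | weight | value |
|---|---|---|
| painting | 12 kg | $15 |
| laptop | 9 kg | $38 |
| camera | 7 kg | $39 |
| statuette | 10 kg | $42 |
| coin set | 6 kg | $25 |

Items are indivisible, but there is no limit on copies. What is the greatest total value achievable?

Best value-per-unit is camera at 39/7; filling with it alone gives 5×39 = 195.
Optimal mix: 4×camera + 1×statuette → weight 38, value 198.

$198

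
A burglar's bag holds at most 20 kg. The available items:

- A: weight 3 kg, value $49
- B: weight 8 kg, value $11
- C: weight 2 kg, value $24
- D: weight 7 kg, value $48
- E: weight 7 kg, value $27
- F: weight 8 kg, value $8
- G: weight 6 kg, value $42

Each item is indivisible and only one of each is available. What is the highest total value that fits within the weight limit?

Check high-value combinations within 20 kg:
- A+C+D+G: weight 3+2+7+6=18, value 49+24+48+42=163
- A+C+D+E: weight 3+2+7+7=19, value 49+24+48+27=148
- A+C+E+G: weight 3+2+7+6=18, value 49+24+27+42=142
Best: $163.

$163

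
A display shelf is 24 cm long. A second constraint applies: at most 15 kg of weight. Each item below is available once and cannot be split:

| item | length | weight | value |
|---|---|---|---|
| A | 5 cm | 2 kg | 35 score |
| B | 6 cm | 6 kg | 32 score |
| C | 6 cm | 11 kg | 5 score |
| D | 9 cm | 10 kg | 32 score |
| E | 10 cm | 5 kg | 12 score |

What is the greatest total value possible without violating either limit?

Feasible sets respecting both limits:
- A+B+E: length 21, weight 13, value 79
- A+B: length 11, weight 8, value 67
- A+D: length 14, weight 12, value 67
- A+E: length 15, weight 7, value 47
Best: 79 score.

79 score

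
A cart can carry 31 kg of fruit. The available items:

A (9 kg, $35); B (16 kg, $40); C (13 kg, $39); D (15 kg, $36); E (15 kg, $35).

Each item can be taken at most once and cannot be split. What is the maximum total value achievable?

$79

Check high-value combinations within 31 kg:
- B+C: weight 16+13=29, value 40+39=79
- B+D: weight 16+15=31, value 40+36=76
- A+B: weight 9+16=25, value 35+40=75
- C+D: weight 13+15=28, value 39+36=75
Best: $79.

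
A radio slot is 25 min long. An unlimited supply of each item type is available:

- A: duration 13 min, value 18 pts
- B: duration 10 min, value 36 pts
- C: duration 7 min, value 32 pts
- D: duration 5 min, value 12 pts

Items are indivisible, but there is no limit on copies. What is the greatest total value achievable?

100 pts

Best value-per-unit is C at 32/7; filling with it alone gives 3×32 = 96.
Optimal mix: 1×B + 2×C → duration 24, value 100.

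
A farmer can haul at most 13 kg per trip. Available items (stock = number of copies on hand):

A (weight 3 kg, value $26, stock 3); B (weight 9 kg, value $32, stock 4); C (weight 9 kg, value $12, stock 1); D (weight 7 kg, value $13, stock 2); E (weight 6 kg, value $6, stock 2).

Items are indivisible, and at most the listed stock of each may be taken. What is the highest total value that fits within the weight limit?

Top feasible selections:
- 3×A: weight 9, value 78
- 2×A + 1×D: weight 13, value 65
- 1×A + 1×B: weight 12, value 58
Best: $78.

$78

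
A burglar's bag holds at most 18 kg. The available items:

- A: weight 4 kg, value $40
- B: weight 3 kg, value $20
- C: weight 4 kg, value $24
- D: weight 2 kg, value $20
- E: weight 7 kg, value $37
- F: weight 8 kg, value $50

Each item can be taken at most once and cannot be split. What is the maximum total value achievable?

$134

This is a 0/1 knapsack; check combinations near the capacity.
- A+C+D+F: weight 4+4+2+8=18, value 40+24+20+50=134
- A+B+D+F: weight 4+3+2+8=17, value 40+20+20+50=130
- A+C+D+E: weight 4+4+2+7=17, value 40+24+20+37=121
- A+B+C+E: weight 4+3+4+7=18, value 40+20+24+37=121
Best: $134.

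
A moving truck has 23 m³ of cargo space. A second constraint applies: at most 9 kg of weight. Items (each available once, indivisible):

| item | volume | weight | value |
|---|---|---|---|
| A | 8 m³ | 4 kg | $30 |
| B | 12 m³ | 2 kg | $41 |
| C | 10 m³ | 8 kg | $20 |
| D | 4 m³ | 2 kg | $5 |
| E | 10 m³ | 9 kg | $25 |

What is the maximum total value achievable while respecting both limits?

$71

Feasible sets respecting both limits:
- A+B: volume 20, weight 6, value 71
- B+D: volume 16, weight 4, value 46
- B: volume 12, weight 2, value 41
- A+D: volume 12, weight 6, value 35
Best: $71.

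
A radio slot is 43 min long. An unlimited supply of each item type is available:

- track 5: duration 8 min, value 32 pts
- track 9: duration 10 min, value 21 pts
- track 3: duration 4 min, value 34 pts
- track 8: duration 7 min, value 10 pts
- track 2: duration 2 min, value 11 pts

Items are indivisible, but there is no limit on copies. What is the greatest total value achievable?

351 pts

Best value-per-unit is track 3 at 34/4; filling with it alone gives 10×34 = 340.
Optimal mix: 10×track 3 + 1×track 2 → duration 42, value 351.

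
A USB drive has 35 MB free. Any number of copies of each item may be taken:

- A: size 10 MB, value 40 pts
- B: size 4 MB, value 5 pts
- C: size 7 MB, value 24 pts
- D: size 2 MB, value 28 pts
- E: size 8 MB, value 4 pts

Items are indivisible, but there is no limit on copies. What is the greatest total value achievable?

Best value-per-unit is D at 28/2, and filling with it alone uses size 17×2=34. No mix of the others beats 17×28 = 476.

476 pts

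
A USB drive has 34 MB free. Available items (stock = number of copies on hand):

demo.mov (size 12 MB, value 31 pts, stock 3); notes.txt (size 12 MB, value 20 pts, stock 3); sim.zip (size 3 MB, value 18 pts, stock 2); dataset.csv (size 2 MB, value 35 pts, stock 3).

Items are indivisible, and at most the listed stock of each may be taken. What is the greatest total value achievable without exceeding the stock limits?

185 pts

Top feasible selections:
- 2×demo.mov + 1×sim.zip + 3×dataset.csv: size 33, value 185
- 1×demo.mov + 1×notes.txt + 1×sim.zip + 3×dataset.csv: size 33, value 174
Best: 185 pts.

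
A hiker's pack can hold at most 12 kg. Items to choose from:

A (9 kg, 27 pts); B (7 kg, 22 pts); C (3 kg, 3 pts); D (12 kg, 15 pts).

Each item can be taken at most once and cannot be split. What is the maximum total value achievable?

30 pts

Check high-value combinations within 12 kg:
- A+C: weight 9+3=12, value 27+3=30
- A: weight 9, value 27
- B+C: weight 7+3=10, value 22+3=25
Best: 30 pts.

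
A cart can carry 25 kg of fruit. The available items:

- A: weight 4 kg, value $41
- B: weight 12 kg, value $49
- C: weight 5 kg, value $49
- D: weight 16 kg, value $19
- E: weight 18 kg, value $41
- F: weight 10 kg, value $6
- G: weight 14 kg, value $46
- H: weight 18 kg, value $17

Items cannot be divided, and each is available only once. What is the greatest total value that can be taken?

Check high-value combinations within 25 kg:
- A+B+C: weight 4+12+5=21, value 41+49+49=139
- A+C+G: weight 4+5+14=23, value 41+49+46=136
- A+C+D: weight 4+5+16=25, value 41+49+19=109
Best: $139.

$139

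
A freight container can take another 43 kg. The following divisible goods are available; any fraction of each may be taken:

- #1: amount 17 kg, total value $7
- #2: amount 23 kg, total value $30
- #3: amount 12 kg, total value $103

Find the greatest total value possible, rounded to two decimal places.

Take in order of value per unit:
- #3 (103/12 per unit): all 12 → value 103, running total 103.00
- #2 (30/23 per unit): all 23 → value 30, running total 133.00
- #1 (7/17 per unit): 8 of 17 → value 8×7/17 = 3.2941, running total 136.29
Total 136.29.

136.29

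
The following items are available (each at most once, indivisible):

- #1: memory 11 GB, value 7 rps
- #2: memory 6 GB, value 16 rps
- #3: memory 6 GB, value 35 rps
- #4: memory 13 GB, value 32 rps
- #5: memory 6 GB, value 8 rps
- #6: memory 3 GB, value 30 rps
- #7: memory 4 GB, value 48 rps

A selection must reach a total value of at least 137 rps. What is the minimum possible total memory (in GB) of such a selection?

Subsets with value ≥ 137, sorted by total memory:
- #2+#3+#5+#6+#7: memory 25, value 137
- #3+#4+#6+#7: memory 26, value 145
- #2+#3+#4+#6+#7: memory 32, value 161
- #3+#4+#5+#6+#7: memory 32, value 153
Minimum memory: 25 GB.

25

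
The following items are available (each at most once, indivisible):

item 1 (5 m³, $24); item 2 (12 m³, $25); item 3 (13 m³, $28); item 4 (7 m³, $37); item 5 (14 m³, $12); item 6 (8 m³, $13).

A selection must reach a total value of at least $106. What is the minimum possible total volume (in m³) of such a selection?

Subsets with value ≥ 106, sorted by total volume:
- item 1+item 2+item 3+item 4: volume 37, value 114
- item 1+item 2+item 3+item 4+item 6: volume 45, value 127
Minimum volume: 37 m³.

37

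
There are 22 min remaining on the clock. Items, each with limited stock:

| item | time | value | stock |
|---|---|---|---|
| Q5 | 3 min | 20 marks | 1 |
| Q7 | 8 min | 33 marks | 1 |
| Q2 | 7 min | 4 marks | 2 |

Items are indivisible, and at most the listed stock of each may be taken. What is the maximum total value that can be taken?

Best selections within time 22 and stock limits:
- 1×Q5 + 1×Q7 + 1×Q2: time 18, value 57
- 1×Q5 + 1×Q7: time 11, value 53
- 1×Q7 + 2×Q2: time 22, value 41
Best: 57 marks.

57 marks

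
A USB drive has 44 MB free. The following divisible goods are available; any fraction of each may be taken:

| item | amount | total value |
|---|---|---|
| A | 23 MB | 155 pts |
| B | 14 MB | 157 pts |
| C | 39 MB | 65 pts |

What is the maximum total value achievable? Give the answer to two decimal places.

Take in order of value per unit:
- B (157/14 per unit): all 14 → value 157, running total 157.00
- A (155/23 per unit): all 23 → value 155, running total 312.00
- C (65/39 per unit): 7 of 39 → value 7×65/39 = 11.6667, running total 323.67
Total 323.67.

323.67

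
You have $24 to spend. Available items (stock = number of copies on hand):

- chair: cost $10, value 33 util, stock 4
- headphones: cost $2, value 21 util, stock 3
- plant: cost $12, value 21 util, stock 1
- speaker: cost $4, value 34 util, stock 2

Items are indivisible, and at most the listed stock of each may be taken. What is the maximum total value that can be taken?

Top feasible selections:
- 1×chair + 3×headphones + 2×speaker: cost 24, value 164
- 1×chair + 2×headphones + 2×speaker: cost 22, value 143
Best: 164 util.

164 util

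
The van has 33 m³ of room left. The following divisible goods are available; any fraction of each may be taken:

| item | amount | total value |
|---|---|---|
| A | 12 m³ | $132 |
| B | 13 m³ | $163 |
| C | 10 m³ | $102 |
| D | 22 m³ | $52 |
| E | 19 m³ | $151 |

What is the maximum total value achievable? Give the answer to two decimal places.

Take in order of value per unit:
- B (163/13 per unit): all 13 → value 163, running total 163.00
- A (132/12 per unit): all 12 → value 132, running total 295.00
- C (102/10 per unit): 8 of 10 → value 8×102/10 = 81.6000, running total 376.60
Total 376.60.

376.60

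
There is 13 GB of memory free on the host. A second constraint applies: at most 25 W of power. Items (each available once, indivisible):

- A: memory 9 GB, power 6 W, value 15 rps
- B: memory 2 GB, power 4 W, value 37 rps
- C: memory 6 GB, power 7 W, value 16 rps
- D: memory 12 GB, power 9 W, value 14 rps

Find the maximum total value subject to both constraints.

53 rps

Feasible sets respecting both limits:
- B+C: memory 8, power 11, value 53
- A+B: memory 11, power 10, value 52
- B: memory 2, power 4, value 37
Best: 53 rps.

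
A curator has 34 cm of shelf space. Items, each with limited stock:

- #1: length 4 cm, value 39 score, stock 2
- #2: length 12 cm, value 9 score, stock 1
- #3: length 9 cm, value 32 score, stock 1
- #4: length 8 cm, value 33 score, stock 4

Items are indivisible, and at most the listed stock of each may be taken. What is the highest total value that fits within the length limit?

177 score

Best selections within length 34 and stock limits:
- 2×#1 + 3×#4: length 32, value 177
- 2×#1 + 1×#3 + 2×#4: length 33, value 176
Best: 177 score.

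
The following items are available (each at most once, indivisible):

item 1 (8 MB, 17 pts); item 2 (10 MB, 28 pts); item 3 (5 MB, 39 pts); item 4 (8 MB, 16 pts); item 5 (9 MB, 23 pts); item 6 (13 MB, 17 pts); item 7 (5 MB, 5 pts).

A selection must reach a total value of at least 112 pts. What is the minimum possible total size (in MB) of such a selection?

Subsets with value ≥ 112, sorted by total size:
- item 1+item 2+item 3+item 5+item 7: size 37, value 112
- item 1+item 2+item 3+item 4+item 5: size 40, value 123
- item 2+item 3+item 5+item 6+item 7: size 42, value 112
- item 1+item 3+item 4+item 5+item 6: size 43, value 112
Minimum size: 37 MB.

37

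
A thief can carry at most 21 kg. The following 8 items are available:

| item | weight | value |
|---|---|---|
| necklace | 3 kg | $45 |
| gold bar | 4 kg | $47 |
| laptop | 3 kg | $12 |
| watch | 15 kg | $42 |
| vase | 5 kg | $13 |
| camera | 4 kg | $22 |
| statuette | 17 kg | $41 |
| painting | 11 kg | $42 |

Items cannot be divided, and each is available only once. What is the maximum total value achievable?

Check high-value combinations within 21 kg:
- necklace+gold bar+laptop+painting: weight 3+4+3+11=21, value 45+47+12+42=146
- necklace+gold bar+laptop+vase+camera: weight 3+4+3+5+4=19, value 45+47+12+13+22=139
- necklace+gold bar+painting: weight 3+4+11=18, value 45+47+42=134
- necklace+gold bar+vase+camera: weight 3+4+5+4=16, value 45+47+13+22=127
- necklace+gold bar+laptop+camera: weight 3+4+3+4=14, value 45+47+12+22=126
Best: $146.

$146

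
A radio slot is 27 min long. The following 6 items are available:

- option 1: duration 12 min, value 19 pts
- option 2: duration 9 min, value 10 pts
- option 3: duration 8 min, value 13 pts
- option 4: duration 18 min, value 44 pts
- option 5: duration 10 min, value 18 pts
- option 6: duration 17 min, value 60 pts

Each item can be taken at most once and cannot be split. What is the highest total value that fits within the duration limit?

78 pts

Check high-value combinations within 27 min:
- option 5+option 6: duration 10+17=27, value 18+60=78
- option 3+option 6: duration 8+17=25, value 13+60=73
- option 2+option 6: duration 9+17=26, value 10+60=70
- option 6: duration 17, value 60
Best: 78 pts.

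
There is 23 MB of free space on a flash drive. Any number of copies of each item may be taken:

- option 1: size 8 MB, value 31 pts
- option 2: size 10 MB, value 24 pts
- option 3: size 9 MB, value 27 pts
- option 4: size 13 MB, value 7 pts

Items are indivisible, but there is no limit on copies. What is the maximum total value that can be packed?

Best value-per-unit is option 1 at 31/8, and filling with it alone uses size 2×8=16. No mix of the others beats 2×31 = 62.

62 pts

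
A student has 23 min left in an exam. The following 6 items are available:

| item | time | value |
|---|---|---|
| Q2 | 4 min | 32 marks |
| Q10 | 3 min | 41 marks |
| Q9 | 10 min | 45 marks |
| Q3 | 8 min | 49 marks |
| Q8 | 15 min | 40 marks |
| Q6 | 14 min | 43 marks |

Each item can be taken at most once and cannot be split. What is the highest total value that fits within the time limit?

This is a 0/1 knapsack; check combinations near the capacity.
- Q10+Q9+Q3: time 3+10+8=21, value 41+45+49=135
- Q2+Q9+Q3: time 4+10+8=22, value 32+45+49=126
- Q2+Q10+Q3: time 4+3+8=15, value 32+41+49=122
- Q2+Q10+Q9: time 4+3+10=17, value 32+41+45=118
- Q2+Q10+Q6: time 4+3+14=21, value 32+41+43=116
Best: 135 marks.

135 marks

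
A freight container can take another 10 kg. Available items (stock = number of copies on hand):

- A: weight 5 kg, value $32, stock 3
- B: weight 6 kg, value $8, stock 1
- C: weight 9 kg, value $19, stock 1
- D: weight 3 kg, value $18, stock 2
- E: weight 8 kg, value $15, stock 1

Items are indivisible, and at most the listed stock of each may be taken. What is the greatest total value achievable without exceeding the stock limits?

Best selections within weight 10 and stock limits:
- 2×A: weight 10, value 64
- 1×A + 1×D: weight 8, value 50
- 2×D: weight 6, value 36
Best: $64.

$64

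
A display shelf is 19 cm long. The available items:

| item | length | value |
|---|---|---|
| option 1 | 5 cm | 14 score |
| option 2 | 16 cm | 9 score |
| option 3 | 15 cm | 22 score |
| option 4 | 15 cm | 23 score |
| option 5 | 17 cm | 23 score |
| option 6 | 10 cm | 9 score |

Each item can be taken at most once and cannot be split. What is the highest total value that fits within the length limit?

Check high-value combinations within 19 cm:
- option 4: length 15, value 23
- option 1+option 6: length 5+10=15, value 14+9=23
- option 5: length 17, value 23
- option 3: length 15, value 22
- option 1: length 5, value 14
Best: 23 score.

23 score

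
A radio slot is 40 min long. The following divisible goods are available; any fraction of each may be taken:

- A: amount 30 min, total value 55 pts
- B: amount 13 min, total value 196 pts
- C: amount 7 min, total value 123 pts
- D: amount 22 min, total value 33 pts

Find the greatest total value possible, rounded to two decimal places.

Take in order of value per unit:
- C (123/7 per unit): all 7 → value 123, running total 123.00
- B (196/13 per unit): all 13 → value 196, running total 319.00
- A (55/30 per unit): 20 of 30 → value 20×55/30 = 36.6667, running total 355.67
Total 355.67.

355.67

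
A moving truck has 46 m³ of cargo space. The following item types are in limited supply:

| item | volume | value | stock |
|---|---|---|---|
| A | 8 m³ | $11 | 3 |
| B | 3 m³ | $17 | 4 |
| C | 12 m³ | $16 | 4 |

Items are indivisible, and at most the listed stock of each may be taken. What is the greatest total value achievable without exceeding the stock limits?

$111

Top feasible selections:
- 1×A + 4×B + 2×C: volume 44, value 111
- 2×A + 4×B + 1×C: volume 40, value 106
- 3×A + 4×B: volume 36, value 101
Best: $111.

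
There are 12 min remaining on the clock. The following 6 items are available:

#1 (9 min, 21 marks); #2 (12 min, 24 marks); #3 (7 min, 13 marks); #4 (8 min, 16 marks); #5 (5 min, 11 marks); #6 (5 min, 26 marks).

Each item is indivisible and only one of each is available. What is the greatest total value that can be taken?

39 marks

Check high-value combinations within 12 min:
- #3+#6: time 7+5=12, value 13+26=39
- #5+#6: time 5+5=10, value 11+26=37
- #6: time 5, value 26
- #2: time 12, value 24
Best: 39 marks.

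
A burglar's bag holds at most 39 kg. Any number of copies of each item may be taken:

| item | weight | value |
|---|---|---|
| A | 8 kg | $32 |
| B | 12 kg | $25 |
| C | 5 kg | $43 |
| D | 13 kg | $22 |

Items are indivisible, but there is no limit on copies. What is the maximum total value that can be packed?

$301

Best value-per-unit is C at 43/5, and filling with it alone uses weight 7×5=35. No mix of the others beats 7×43 = 301.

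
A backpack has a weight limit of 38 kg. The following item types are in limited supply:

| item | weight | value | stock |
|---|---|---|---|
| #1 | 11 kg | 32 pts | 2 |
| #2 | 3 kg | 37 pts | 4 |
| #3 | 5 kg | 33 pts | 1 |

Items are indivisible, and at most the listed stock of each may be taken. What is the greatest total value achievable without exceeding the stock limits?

213 pts

Top feasible selections:
- 1×#1 + 4×#2 + 1×#3: weight 28, value 213
- 2×#1 + 4×#2: weight 34, value 212
- 2×#1 + 3×#2 + 1×#3: weight 36, value 208
- 4×#2 + 1×#3: weight 17, value 181
Best: 213 pts.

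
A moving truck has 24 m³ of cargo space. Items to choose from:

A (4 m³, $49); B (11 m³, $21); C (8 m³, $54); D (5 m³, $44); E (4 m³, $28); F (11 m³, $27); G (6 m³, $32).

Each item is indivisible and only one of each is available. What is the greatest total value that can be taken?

This is a 0/1 knapsack; check combinations near the capacity.
- A+C+D+G: volume 4+8+5+6=23, value 49+54+44+32=179
- A+C+D+E: volume 4+8+5+4=21, value 49+54+44+28=175
- A+C+E+G: volume 4+8+4+6=22, value 49+54+28+32=163
- C+D+E+G: volume 8+5+4+6=23, value 54+44+28+32=158
Best: $179.

$179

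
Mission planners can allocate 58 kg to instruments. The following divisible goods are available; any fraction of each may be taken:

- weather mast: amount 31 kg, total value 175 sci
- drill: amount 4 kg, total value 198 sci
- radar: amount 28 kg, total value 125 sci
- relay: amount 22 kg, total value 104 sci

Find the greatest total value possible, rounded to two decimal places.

481.46

Take in order of value per unit:
- drill (198/4 per unit): all 4 → value 198, running total 198.00
- weather mast (175/31 per unit): all 31 → value 175, running total 373.00
- relay (104/22 per unit): all 22 → value 104, running total 477.00
- radar (125/28 per unit): 1 of 28 → value 1×125/28 = 4.4643, running total 481.46
Total 481.46.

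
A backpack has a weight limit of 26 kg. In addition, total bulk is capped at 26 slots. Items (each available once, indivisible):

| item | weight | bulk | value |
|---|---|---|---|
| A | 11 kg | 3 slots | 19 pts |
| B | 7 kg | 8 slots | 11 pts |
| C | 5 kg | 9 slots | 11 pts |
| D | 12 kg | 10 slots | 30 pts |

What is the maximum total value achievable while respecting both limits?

49 pts

Feasible sets respecting both limits:
- A+D: weight 23, bulk 13, value 49
- A+B+C: weight 23, bulk 20, value 41
- B+D: weight 19, bulk 18, value 41
Best: 49 pts.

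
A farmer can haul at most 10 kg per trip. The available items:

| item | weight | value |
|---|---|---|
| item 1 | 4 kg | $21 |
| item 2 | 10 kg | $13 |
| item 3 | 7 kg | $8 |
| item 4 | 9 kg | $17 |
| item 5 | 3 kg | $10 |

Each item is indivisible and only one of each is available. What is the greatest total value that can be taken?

$31

This is a 0/1 knapsack; check combinations near the capacity.
- item 1+item 5: weight 4+3=7, value 21+10=31
- item 1: weight 4, value 21
- item 3+item 5: weight 7+3=10, value 8+10=18
- item 4: weight 9, value 17
Best: $31.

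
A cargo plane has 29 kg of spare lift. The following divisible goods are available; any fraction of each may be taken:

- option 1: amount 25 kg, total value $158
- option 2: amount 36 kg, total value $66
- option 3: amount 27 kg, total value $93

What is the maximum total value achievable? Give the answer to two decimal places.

171.78

Take in order of value per unit:
- option 1 (158/25 per unit): all 25 → value 158, running total 158.00
- option 3 (93/27 per unit): 4 of 27 → value 4×93/27 = 13.7778, running total 171.78
Total 171.78.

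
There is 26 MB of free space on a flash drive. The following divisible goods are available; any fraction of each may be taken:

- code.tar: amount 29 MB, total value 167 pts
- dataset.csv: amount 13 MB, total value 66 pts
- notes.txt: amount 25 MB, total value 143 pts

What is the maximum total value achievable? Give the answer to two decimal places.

Take in order of value per unit:
- code.tar (167/29 per unit): 26 of 29 → value 26×167/29 = 149.7241, running total 149.72
Total 149.72.

149.72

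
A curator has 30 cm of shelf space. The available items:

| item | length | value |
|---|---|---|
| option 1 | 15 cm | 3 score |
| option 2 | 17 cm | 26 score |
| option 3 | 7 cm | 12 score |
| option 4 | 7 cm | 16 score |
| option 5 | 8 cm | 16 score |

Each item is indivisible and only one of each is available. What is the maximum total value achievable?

44 score

This is a 0/1 knapsack; check combinations near the capacity.
- option 3+option 4+option 5: length 7+7+8=22, value 12+16+16=44
- option 2+option 4: length 17+7=24, value 26+16=42
- option 2+option 5: length 17+8=25, value 26+16=42
Best: 44 score.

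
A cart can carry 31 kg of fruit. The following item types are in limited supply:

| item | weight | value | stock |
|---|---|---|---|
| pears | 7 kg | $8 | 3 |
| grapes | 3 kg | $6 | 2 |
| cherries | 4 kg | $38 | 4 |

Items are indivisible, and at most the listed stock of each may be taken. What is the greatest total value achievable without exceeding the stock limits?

$172

Best selections within weight 31 and stock limits:
- 1×pears + 2×grapes + 4×cherries: weight 29, value 172
- 2×pears + 4×cherries: weight 30, value 168
- 1×pears + 1×grapes + 4×cherries: weight 26, value 166
- 2×grapes + 4×cherries: weight 22, value 164
Best: $172.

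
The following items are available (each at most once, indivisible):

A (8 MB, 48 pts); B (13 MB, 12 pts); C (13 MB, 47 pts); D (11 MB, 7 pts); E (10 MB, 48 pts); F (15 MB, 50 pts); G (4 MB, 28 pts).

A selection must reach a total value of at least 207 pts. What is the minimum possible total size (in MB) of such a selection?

Subsets with value ≥ 207, sorted by total size:
- A+C+E+F+G: size 50, value 221
- A+C+D+E+F+G: size 61, value 228
- A+B+C+E+F+G: size 63, value 233
Minimum size: 50 MB.

50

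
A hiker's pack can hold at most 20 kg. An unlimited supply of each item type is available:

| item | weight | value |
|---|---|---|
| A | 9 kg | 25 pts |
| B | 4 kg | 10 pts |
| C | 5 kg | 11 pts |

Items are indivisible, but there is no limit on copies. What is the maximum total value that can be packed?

Best value-per-unit is A at 25/9, and filling with it alone uses weight 2×9=18. No mix of the others beats 2×25 = 50.

50 pts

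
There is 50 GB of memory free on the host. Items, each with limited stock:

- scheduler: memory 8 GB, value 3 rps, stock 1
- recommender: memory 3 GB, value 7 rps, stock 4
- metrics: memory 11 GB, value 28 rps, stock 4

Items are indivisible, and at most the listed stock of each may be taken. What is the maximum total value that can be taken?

126 rps

Best selections within memory 50 and stock limits:
- 2×recommender + 4×metrics: memory 50, value 126
- 1×recommender + 4×metrics: memory 47, value 119
- 4×metrics: memory 44, value 112
Best: 126 rps.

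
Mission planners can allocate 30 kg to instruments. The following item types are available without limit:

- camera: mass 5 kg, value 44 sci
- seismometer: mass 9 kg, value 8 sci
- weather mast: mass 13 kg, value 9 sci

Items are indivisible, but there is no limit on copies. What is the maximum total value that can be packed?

Best value-per-unit is camera at 44/5, and filling with it alone uses mass 6×5=30. No mix of the others beats 6×44 = 264.

264 sci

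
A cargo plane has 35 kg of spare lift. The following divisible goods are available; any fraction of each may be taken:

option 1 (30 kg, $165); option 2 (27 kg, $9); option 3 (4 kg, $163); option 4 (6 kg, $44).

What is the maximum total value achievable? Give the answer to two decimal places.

344.50

Take in order of value per unit:
- option 3 (163/4 per unit): all 4 → value 163, running total 163.00
- option 4 (44/6 per unit): all 6 → value 44, running total 207.00
- option 1 (165/30 per unit): 25 of 30 → value 25×165/30 = 137.5000, running total 344.50
Total 344.50.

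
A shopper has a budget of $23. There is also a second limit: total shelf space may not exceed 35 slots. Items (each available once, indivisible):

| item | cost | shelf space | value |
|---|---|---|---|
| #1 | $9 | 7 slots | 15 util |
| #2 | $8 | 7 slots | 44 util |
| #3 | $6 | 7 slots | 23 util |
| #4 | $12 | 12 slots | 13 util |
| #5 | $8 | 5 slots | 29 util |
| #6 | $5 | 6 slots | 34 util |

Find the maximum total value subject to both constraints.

Feasible sets respecting both limits:
- #2+#5+#6: cost 21, shelf space 18, value 107
- #2+#3+#6: cost 19, shelf space 20, value 101
- #2+#3+#5: cost 22, shelf space 19, value 96
- #1+#2+#6: cost 22, shelf space 20, value 93
Best: 107 util.

107 util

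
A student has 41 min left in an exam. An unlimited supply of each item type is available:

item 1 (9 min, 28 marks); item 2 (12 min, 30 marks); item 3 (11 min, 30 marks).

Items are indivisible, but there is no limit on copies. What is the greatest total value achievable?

Best value-per-unit is item 1 at 28/9; filling with it alone gives 4×28 = 112.
Optimal mix: 2×item 1 + 1×item 2 + 1×item 3 → time 41, value 116.

116 marks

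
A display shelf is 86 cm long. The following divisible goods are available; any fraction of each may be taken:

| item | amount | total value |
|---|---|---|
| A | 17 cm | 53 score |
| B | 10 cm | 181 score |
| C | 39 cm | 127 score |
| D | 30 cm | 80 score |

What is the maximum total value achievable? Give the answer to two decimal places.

Take in order of value per unit:
- B (181/10 per unit): all 10 → value 181, running total 181.00
- C (127/39 per unit): all 39 → value 127, running total 308.00
- A (53/17 per unit): all 17 → value 53, running total 361.00
- D (80/30 per unit): 20 of 30 → value 20×80/30 = 53.3333, running total 414.33
Total 414.33.

414.33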